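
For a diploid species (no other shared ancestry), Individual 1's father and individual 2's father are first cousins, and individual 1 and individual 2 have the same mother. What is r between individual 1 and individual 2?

Independent pedigree routes through distinct common ancestors add.
Individual 1 and individual 2 are related in two ways: second cousins through their fathers (r = 1/32) and half-sibs through their shared mother (r = 1/4).
r = 1/32 + 1/4 = 9/32 = 0.28125.

0.28125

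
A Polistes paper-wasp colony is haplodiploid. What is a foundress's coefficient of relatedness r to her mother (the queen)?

One meiotic link between diploid queen and diploid daughter: r = 1/2.

0.5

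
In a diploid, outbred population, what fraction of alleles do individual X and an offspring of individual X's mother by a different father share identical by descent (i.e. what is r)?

Each parent–offspring link contributes a factor of 1/2, and independent paths through distinct common ancestors add.
Half-sibs share one parent — one path of length 2: r = (1/2)^2 = 1/4.

0.25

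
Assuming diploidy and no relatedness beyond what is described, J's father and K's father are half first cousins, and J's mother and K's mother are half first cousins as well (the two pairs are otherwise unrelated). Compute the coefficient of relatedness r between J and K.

0.03125

Wright's path rule: contributions from independent ancestry routes add.
J and K are related in two ways: half second cousins through their fathers (r = 1/64) and half second cousins through their mothers (r = 1/64).
r = 1/64 + 1/64 = 0.03125.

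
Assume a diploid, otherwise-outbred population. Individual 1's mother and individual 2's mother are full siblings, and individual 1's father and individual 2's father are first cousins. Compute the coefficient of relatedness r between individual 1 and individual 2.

With two independent routes of shared ancestry, r is the sum of the two contributions.
Individual 1 and individual 2 are related in two ways: first cousins through their mothers (r = 1/8) and second cousins through their fathers (r = 1/32).
r = 1/8 + 1/32 = 5/32 = 0.15625.

0.15625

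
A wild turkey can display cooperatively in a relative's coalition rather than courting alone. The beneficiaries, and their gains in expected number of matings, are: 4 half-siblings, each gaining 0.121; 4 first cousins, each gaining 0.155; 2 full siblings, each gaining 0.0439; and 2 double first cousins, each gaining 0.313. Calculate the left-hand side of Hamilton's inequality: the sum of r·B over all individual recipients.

r to a half-sibling = 0.25 (half-sibs share one parent — one path of length 2: r = (1/2)^2 = 1/4).
r to a first cousin = 0.125 (first cousins share one grandparent pair — two paths of length 4: r = 2·(1/2)^4 = 1/8).
r to a full sibling = 1/2 (full sibs share both parents — two paths of length 2: r = 2·(1/2)^2 = 1/2).
r to a double first cousin = 0.25 (double first cousins share both grandparent pairs — four paths of length 4: r = 4·(1/2)^4 = 1/4).
Summing one r·B term per recipient: 4·0.25·0.121 + 4·0.125·0.155 + 2·0.5·0.0439 + 2·0.25·0.313 = 0.3989.

0.3989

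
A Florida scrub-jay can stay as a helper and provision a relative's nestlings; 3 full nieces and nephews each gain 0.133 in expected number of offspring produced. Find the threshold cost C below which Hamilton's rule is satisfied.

0.09975

r to a full niece or nephew = 1/4 (full aunt/uncle↔niece/nephew: two paths of length 3 through the shared grandparent pair: r = 2·(1/2)^3 = 1/4).
Hamilton's rule: n·r·B > C, so the trait is favored while C < n·r·B = 3·0.25·0.133 = 0.09975.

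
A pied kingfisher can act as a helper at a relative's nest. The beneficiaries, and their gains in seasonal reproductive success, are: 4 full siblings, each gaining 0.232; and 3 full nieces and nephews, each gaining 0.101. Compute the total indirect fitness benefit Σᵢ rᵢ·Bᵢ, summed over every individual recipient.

r to a full sibling = 1/2 (full sibs share both parents — two paths of length 2: r = 2·(1/2)^2 = 1/2).
r to a full niece or nephew = 0.25 (full aunt/uncle↔niece/nephew: two paths of length 3 through the shared grandparent pair: r = 2·(1/2)^3 = 1/4).
Summing one r·B term per recipient: 4·0.5·0.232 + 3·0.25·0.101 = 0.53975.

0.53975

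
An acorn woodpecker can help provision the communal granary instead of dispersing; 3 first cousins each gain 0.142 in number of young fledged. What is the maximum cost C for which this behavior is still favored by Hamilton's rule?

r to a first cousin = 1/8 (first cousins share one grandparent pair — two paths of length 4: r = 2·(1/2)^4 = 1/8).
Hamilton's rule: n·r·B > C, so the trait is favored while C < n·r·B = 3·0.125·0.142 = 0.05325.

0.05325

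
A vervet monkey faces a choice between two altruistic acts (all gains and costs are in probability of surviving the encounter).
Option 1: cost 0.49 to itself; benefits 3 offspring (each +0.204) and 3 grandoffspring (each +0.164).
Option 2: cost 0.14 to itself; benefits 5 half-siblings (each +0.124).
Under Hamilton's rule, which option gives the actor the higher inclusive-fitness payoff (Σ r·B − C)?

Option 1: r to an offspring = 0.5.
Option 1: r to a grandoffspring = 0.25.
Option 1: Σ r·B − C = (3·0.5·0.204 + 3·0.25·0.164) − 0.49 = -0.061.
Option 2: r to a half-sibling = 0.25.
Option 2: Σ r·B − C = (5·0.25·0.124) − 0.14 = 0.015.
Option 2 has the higher net inclusive-fitness payoff.

Option 2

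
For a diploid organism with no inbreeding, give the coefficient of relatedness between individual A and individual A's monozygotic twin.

Each parent–offspring link contributes a factor of 1/2, and independent paths through distinct common ancestors add.
Monozygotic twins share every allele identical by descent: r = 1.

1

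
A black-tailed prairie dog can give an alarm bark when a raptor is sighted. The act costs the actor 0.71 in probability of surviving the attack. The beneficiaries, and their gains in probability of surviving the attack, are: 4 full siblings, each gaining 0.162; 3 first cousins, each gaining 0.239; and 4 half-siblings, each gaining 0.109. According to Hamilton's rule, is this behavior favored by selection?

No

Hamilton's rule: the trait is favored when the sum of r·B over every recipient exceeds the actor's cost C.
r to a full sibling = 0.5 (full sibs share both parents — two paths of length 2: r = 2·(1/2)^2 = 1/2).
r to a first cousin = 0.125 (first cousins share one grandparent pair — two paths of length 4: r = 2·(1/2)^4 = 1/8).
r to a half-sibling = 0.25 (half-sibs share one parent — one path of length 2: r = (1/2)^2 = 1/4).
Summing one r·B term per recipient: 4·0.5·0.162 + 3·0.125·0.239 + 4·0.25·0.109 = 0.522625.
0.522625 < 0.71: the indirect benefit is less than the cost.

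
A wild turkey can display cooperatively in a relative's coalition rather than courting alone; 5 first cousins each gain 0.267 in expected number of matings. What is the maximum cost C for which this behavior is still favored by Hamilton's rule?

0.166875

r to a first cousin = 1/8 (first cousins share one grandparent pair — two paths of length 4: r = 2·(1/2)^4 = 1/8).
Hamilton's rule: n·r·B > C, so the trait is favored while C < n·r·B = 5·0.125·0.267 = 0.166875.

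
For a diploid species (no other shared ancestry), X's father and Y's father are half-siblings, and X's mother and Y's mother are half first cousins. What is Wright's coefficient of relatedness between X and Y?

0.078125

Independent pedigree routes through distinct common ancestors add.
X and Y are related in two ways: half first cousins through their fathers (r = 1/16) and half second cousins through their mothers (r = 1/64).
r = 1/16 + 1/64 = 0.078125.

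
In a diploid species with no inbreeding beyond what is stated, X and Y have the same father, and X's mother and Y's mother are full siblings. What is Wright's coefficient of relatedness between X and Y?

With two independent routes of shared ancestry, r is the sum of the two contributions.
X and Y are related in two ways: half-sibs through their shared father (r = 1/4) and first cousins through their mothers (r = 1/8).
r = 1/4 + 1/8 = 0.375.

0.375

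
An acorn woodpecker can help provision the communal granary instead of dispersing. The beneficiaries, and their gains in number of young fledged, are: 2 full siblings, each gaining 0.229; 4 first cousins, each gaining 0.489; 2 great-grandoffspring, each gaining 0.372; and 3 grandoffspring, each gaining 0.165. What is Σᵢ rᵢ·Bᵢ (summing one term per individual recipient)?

r to a full sibling = 0.5 (full sibs share both parents — two paths of length 2: r = 2·(1/2)^2 = 1/2).
r to a first cousin = 1/8 (first cousins share one grandparent pair — two paths of length 4: r = 2·(1/2)^4 = 1/8).
r to a great-grandoffspring = 0.125 (three parent–offspring links: r = (1/2)^3 = 1/8).
r to a grandoffspring = 1/4 (two parent–offspring links: r = (1/2)^2 = 1/4).
Summing one r·B term per recipient: 2·0.5·0.229 + 4·0.125·0.489 + 2·0.125·0.372 + 3·0.25·0.165 = 0.69025.

0.69025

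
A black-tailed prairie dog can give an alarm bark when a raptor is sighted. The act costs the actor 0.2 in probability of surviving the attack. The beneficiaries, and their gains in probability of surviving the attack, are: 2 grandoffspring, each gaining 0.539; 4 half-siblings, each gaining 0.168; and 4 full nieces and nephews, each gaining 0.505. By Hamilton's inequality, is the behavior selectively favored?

Hamilton's rule: the trait is favored when the sum of r·B over every recipient exceeds the actor's cost C.
r to a grandoffspring = 1/4 (two parent–offspring links: r = (1/2)^2 = 1/4).
r to a half-sibling = 1/4 (half-sibs share one parent — one path of length 2: r = (1/2)^2 = 1/4).
r to a full niece or nephew = 1/4 (full aunt/uncle↔niece/nephew: two paths of length 3 through the shared grandparent pair: r = 2·(1/2)^3 = 1/4).
Summing one r·B term per recipient: 2·0.25·0.539 + 4·0.25·0.168 + 4·0.25·0.505 = 0.9425.
0.9425 > 0.2: the indirect benefit exceeds the cost.

Yes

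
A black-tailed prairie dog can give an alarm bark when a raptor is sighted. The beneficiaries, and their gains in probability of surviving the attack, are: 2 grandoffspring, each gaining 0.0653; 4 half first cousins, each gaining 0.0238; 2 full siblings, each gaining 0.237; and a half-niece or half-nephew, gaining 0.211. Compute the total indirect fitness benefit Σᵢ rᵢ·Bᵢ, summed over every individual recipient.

r to a grandoffspring = 0.25 (two parent–offspring links: r = (1/2)^2 = 1/4).
r to a half first cousin = 0.0625 (half first cousins share one grandparent — one path of length 4: r = (1/2)^4 = 1/16).
r to a full sibling = 0.5 (full sibs share both parents — two paths of length 2: r = 2·(1/2)^2 = 1/2).
r to a half-niece or half-nephew = 1/8 (half-aunt/uncle↔niece/nephew: one path of length 3: r = (1/2)^3 = 1/8).
Summing one r·B term per recipient: 2·0.25·0.0653 + 4·0.0625·0.0238 + 2·0.5·0.237 + 1·0.125·0.211 = 0.301975.

0.301975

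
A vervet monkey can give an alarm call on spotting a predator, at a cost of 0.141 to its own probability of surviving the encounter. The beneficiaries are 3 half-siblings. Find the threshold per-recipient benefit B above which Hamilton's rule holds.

r to a half-sibling = 1/4 (half-sibs share one parent — one path of length 2: r = (1/2)^2 = 1/4).
Hamilton's rule with n recipients of equal r: n·r·B > C, so B > C/(n·r) = 0.141/(3·0.25) = 0.188.

0.188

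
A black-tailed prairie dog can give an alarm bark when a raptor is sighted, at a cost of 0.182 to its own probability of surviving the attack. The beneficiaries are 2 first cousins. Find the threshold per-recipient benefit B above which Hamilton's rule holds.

r to a first cousin = 1/8 (first cousins share one grandparent pair — two paths of length 4: r = 2·(1/2)^4 = 1/8).
Hamilton's rule with n recipients of equal r: n·r·B > C, so B > C/(n·r) = 0.182/(2·0.125) = 0.728.

0.728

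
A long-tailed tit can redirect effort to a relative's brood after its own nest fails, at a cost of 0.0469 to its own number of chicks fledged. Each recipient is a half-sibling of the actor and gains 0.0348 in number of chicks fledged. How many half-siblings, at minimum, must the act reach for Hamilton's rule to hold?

6

r to a half-sibling = 0.25 (half-sibs share one parent — one path of length 2: r = (1/2)^2 = 1/4).
Hamilton's rule: n·r·B > C  ⇒  n > C/(r·B) = 0.0469/(0.25·0.0348) = 5.391.
The smallest integer exceeding 5.391 is 6.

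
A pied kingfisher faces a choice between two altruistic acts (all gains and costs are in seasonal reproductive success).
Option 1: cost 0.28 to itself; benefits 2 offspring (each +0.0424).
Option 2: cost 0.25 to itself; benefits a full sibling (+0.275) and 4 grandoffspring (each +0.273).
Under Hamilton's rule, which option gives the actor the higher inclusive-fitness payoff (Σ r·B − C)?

Option 2

Option 1: r to an offspring = 0.5.
Option 1: Σ r·B − C = (2·0.5·0.0424) − 0.28 = -0.2376.
Option 2: r to a full sibling = 0.5.
Option 2: r to a grandoffspring = 0.25.
Option 2: Σ r·B − C = (1·0.5·0.275 + 4·0.25·0.273) − 0.25 = 0.1605.
Option 2 has the higher net inclusive-fitness payoff.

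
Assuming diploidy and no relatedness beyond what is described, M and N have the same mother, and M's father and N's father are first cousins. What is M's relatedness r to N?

0.28125

With two independent routes of shared ancestry, r is the sum of the two contributions.
M and N are related in two ways: half-sibs through their shared mother (r = 1/4) and second cousins through their fathers (r = 1/32).
r = 1/4 + 1/32 = 0.28125.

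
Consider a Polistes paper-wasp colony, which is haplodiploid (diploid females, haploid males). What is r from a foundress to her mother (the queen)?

0.5

One meiotic link between diploid queen and diploid daughter: r = 1/2.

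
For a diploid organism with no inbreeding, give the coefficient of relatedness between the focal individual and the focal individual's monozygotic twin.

1

Each parent–offspring link contributes a factor of 1/2, and independent paths through distinct common ancestors add.
Monozygotic twins share every allele identical by descent: r = 1.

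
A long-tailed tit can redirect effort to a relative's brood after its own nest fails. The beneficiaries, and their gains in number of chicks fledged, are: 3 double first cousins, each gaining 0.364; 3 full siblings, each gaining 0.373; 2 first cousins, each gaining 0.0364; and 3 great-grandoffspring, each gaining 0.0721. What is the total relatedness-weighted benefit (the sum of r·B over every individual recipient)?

r to a double first cousin = 0.25 (double first cousins share both grandparent pairs — four paths of length 4: r = 4·(1/2)^4 = 1/4).
r to a full sibling = 1/2 (full sibs share both parents — two paths of length 2: r = 2·(1/2)^2 = 1/2).
r to a first cousin = 0.125 (first cousins share one grandparent pair — two paths of length 4: r = 2·(1/2)^4 = 1/8).
r to a great-grandoffspring = 0.125 (three parent–offspring links: r = (1/2)^3 = 1/8).
Summing one r·B term per recipient: 3·0.25·0.364 + 3·0.5·0.373 + 2·0.125·0.0364 + 3·0.125·0.0721 = 0.8686375.

0.8686375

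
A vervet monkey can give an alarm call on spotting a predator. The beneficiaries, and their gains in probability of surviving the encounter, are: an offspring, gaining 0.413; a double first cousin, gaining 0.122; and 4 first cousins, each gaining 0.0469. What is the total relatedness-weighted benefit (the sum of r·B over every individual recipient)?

r to an offspring = 0.5 (one parent–offspring link: r = (1/2)^1 = 1/2).
r to a double first cousin = 1/4 (double first cousins share both grandparent pairs — four paths of length 4: r = 4·(1/2)^4 = 1/4).
r to a first cousin = 0.125 (first cousins share one grandparent pair — two paths of length 4: r = 2·(1/2)^4 = 1/8).
Summing one r·B term per recipient: 1·0.5·0.413 + 1·0.25·0.122 + 4·0.125·0.0469 = 0.26045.

0.26045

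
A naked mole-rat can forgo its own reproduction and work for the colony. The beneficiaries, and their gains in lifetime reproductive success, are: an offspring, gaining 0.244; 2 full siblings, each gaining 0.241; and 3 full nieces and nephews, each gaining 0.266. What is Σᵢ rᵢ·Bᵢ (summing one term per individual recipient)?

0.5625

r to an offspring = 1/2 (one parent–offspring link: r = (1/2)^1 = 1/2).
r to a full sibling = 0.5 (full sibs share both parents — two paths of length 2: r = 2·(1/2)^2 = 1/2).
r to a full niece or nephew = 0.25 (full aunt/uncle↔niece/nephew: two paths of length 3 through the shared grandparent pair: r = 2·(1/2)^3 = 1/4).
Summing one r·B term per recipient: 1·0.5·0.244 + 2·0.5·0.241 + 3·0.25·0.266 = 0.5625.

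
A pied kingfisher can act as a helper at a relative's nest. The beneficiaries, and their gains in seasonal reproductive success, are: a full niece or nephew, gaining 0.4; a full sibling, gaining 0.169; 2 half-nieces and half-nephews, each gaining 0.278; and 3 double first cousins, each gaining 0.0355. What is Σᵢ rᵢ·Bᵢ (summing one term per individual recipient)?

0.280625

r to a full niece or nephew = 1/4 (full aunt/uncle↔niece/nephew: two paths of length 3 through the shared grandparent pair: r = 2·(1/2)^3 = 1/4).
r to a full sibling = 1/2 (full sibs share both parents — two paths of length 2: r = 2·(1/2)^2 = 1/2).
r to a half-niece or half-nephew = 0.125 (half-aunt/uncle↔niece/nephew: one path of length 3: r = (1/2)^3 = 1/8).
r to a double first cousin = 0.25 (double first cousins share both grandparent pairs — four paths of length 4: r = 4·(1/2)^4 = 1/4).
Summing one r·B term per recipient: 1·0.25·0.4 + 1·0.5·0.169 + 2·0.125·0.278 + 3·0.25·0.0355 = 0.280625.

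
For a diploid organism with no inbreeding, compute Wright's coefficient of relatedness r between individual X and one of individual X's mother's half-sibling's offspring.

0.0625

Each parent–offspring link contributes a factor of 1/2, and independent paths through distinct common ancestors add.
Half first cousins share one grandparent — one path of length 4: r = (1/2)^4 = 1/16.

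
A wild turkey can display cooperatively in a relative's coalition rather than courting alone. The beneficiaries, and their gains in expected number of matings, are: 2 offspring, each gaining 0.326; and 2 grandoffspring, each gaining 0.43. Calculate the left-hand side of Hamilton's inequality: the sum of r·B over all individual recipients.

r to an offspring = 1/2 (one parent–offspring link: r = (1/2)^1 = 1/2).
r to a grandoffspring = 0.25 (two parent–offspring links: r = (1/2)^2 = 1/4).
Summing one r·B term per recipient: 2·0.5·0.326 + 2·0.25·0.43 = 0.541.

0.541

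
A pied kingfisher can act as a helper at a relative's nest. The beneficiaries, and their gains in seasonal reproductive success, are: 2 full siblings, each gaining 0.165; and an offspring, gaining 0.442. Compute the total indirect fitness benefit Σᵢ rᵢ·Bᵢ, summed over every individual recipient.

r to a full sibling = 0.5 (full sibs share both parents — two paths of length 2: r = 2·(1/2)^2 = 1/2).
r to an offspring = 0.5 (one parent–offspring link: r = (1/2)^1 = 1/2).
Summing one r·B term per recipient: 2·0.5·0.165 + 1·0.5·0.442 = 0.386.

0.386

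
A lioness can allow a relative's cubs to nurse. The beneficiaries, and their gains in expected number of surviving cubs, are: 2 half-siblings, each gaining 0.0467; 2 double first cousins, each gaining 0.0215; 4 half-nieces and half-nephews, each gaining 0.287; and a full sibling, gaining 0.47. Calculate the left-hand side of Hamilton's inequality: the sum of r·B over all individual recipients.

r to a half-sibling = 1/4 (half-sibs share one parent — one path of length 2: r = (1/2)^2 = 1/4).
r to a double first cousin = 1/4 (double first cousins share both grandparent pairs — four paths of length 4: r = 4·(1/2)^4 = 1/4).
r to a half-niece or half-nephew = 0.125 (half-aunt/uncle↔niece/nephew: one path of length 3: r = (1/2)^3 = 1/8).
r to a full sibling = 1/2 (full sibs share both parents — two paths of length 2: r = 2·(1/2)^2 = 1/2).
Summing one r·B term per recipient: 2·0.25·0.0467 + 2·0.25·0.0215 + 4·0.125·0.287 + 1·0.5·0.47 = 0.4126.

0.4126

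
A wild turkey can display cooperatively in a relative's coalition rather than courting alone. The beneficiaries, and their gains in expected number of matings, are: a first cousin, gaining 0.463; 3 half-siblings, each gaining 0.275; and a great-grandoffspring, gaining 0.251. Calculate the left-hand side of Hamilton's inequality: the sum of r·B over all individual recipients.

0.2955

r to a first cousin = 0.125 (first cousins share one grandparent pair — two paths of length 4: r = 2·(1/2)^4 = 1/8).
r to a half-sibling = 1/4 (half-sibs share one parent — one path of length 2: r = (1/2)^2 = 1/4).
r to a great-grandoffspring = 0.125 (three parent–offspring links: r = (1/2)^3 = 1/8).
Summing one r·B term per recipient: 1·0.125·0.463 + 3·0.25·0.275 + 1·0.125·0.251 = 0.2955.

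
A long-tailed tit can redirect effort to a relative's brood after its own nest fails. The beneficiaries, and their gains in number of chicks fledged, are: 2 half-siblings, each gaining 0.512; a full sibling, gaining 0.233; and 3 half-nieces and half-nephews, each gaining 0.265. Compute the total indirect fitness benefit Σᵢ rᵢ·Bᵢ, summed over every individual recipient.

r to a half-sibling = 1/4 (half-sibs share one parent — one path of length 2: r = (1/2)^2 = 1/4).
r to a full sibling = 0.5 (full sibs share both parents — two paths of length 2: r = 2·(1/2)^2 = 1/2).
r to a half-niece or half-nephew = 1/8 (half-aunt/uncle↔niece/nephew: one path of length 3: r = (1/2)^3 = 1/8).
Summing one r·B term per recipient: 2·0.25·0.512 + 1·0.5·0.233 + 3·0.125·0.265 = 0.471875.

0.471875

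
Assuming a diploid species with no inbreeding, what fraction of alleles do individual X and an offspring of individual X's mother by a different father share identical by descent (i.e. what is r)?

0.25

Each parent–offspring link contributes a factor of 1/2, and independent paths through distinct common ancestors add.
Half-sibs share one parent — one path of length 2: r = (1/2)^2 = 1/4.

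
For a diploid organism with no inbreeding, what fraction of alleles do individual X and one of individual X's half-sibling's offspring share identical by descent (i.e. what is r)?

0.125

Each parent–offspring link contributes a factor of 1/2, and independent paths through distinct common ancestors add.
Half-aunt/uncle↔niece/nephew: one path of length 3: r = (1/2)^3 = 1/8.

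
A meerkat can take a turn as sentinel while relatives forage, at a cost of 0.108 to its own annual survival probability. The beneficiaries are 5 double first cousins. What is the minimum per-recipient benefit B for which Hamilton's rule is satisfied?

r to a double first cousin = 1/4 (double first cousins share both grandparent pairs — four paths of length 4: r = 4·(1/2)^4 = 1/4).
Hamilton's rule with n recipients of equal r: n·r·B > C, so B > C/(n·r) = 0.108/(5·0.25) = 0.0864.

0.0864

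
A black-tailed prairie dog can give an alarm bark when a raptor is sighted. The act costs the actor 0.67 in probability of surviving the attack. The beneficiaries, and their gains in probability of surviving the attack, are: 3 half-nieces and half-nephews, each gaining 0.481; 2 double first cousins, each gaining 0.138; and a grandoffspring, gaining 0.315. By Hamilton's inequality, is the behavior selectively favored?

No

Hamilton's rule: the trait is favored when the sum of r·B over every recipient exceeds the actor's cost C.
r to a half-niece or half-nephew = 1/8 (half-aunt/uncle↔niece/nephew: one path of length 3: r = (1/2)^3 = 1/8).
r to a double first cousin = 0.25 (double first cousins share both grandparent pairs — four paths of length 4: r = 4·(1/2)^4 = 1/4).
r to a grandoffspring = 1/4 (two parent–offspring links: r = (1/2)^2 = 1/4).
Summing one r·B term per recipient: 3·0.125·0.481 + 2·0.25·0.138 + 1·0.25·0.315 = 0.328125.
0.328125 < 0.67: the indirect benefit is less than the cost.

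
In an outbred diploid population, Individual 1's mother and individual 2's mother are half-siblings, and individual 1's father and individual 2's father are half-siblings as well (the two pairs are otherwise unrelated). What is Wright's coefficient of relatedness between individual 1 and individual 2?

0.125

Independent pedigree routes through distinct common ancestors add.
Individual 1 and individual 2 are related in two ways: half first cousins through their mothers (r = 1/16) and half first cousins through their fathers (r = 1/16).
r = 1/16 + 1/16 = 1/8 = 0.125.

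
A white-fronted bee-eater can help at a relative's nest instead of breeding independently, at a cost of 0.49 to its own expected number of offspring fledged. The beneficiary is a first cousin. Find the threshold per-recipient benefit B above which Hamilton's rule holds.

3.92

r to a first cousin = 0.125 (first cousins share one grandparent pair — two paths of length 4: r = 2·(1/2)^4 = 1/8).
Hamilton's rule with n recipients of equal r: n·r·B > C, so B > C/(n·r) = 0.49/(1·0.125) = 3.92.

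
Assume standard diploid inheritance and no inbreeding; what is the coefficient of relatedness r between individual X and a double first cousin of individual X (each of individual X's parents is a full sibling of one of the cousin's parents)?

0.25

Each parent–offspring link contributes a factor of 1/2, and independent paths through distinct common ancestors add.
Double first cousins share both grandparent pairs — four paths of length 4: r = 4·(1/2)^4 = 1/4.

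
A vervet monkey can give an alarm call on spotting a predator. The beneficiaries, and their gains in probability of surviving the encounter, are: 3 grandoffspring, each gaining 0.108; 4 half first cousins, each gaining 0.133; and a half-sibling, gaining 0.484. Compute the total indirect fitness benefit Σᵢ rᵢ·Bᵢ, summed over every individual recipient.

0.23525

r to a grandoffspring = 0.25 (two parent–offspring links: r = (1/2)^2 = 1/4).
r to a half first cousin = 0.0625 (half first cousins share one grandparent — one path of length 4: r = (1/2)^4 = 1/16).
r to a half-sibling = 1/4 (half-sibs share one parent — one path of length 2: r = (1/2)^2 = 1/4).
Summing one r·B term per recipient: 3·0.25·0.108 + 4·0.0625·0.133 + 1·0.25·0.484 = 0.23525.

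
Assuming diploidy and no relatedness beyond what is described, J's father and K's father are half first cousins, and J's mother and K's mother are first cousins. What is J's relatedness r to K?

Relatedness sums over independent paths through distinct common ancestors.
J and K are related in two ways: half second cousins through their fathers (r = 1/64) and second cousins through their mothers (r = 1/32).
r = 1/64 + 1/32 = 0.046875.

0.046875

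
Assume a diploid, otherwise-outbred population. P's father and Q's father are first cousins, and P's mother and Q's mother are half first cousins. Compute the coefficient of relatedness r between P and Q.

Relatedness sums over independent paths through distinct common ancestors.
P and Q are related in two ways: second cousins through their fathers (r = 1/32) and half second cousins through their mothers (r = 1/64).
r = 1/32 + 1/64 = 0.046875.

0.046875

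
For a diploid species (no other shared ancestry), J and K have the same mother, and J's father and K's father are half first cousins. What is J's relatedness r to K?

0.265625

Wright's path rule: contributions from independent ancestry routes add.
J and K are related in two ways: half-sibs through their shared mother (r = 1/4) and half second cousins through their fathers (r = 1/64).
r = 1/4 + 1/64 = 17/64 = 0.265625.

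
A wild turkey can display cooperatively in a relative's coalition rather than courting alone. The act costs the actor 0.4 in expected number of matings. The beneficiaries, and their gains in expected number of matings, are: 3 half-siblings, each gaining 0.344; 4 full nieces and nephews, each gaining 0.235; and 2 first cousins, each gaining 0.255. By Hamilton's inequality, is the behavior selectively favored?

Yes

Hamilton's rule: the trait is favored when the sum of r·B over every recipient exceeds the actor's cost C.
r to a half-sibling = 1/4 (half-sibs share one parent — one path of length 2: r = (1/2)^2 = 1/4).
r to a full niece or nephew = 0.25 (full aunt/uncle↔niece/nephew: two paths of length 3 through the shared grandparent pair: r = 2·(1/2)^3 = 1/4).
r to a first cousin = 0.125 (first cousins share one grandparent pair — two paths of length 4: r = 2·(1/2)^4 = 1/8).
Summing one r·B term per recipient: 3·0.25·0.344 + 4·0.25·0.235 + 2·0.125·0.255 = 0.55675.
0.55675 > 0.4: the indirect benefit exceeds the cost.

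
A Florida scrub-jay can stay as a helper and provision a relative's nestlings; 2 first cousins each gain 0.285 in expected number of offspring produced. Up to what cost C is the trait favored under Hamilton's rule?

r to a first cousin = 0.125 (first cousins share one grandparent pair — two paths of length 4: r = 2·(1/2)^4 = 1/8).
Hamilton's rule: n·r·B > C, so the trait is favored while C < n·r·B = 2·0.125·0.285 = 0.07125.

0.07125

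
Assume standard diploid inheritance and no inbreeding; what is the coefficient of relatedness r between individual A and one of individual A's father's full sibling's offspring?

Each parent–offspring link contributes a factor of 1/2, and independent paths through distinct common ancestors add.
First cousins share one grandparent pair — two paths of length 4: r = 2·(1/2)^4 = 1/8.

0.125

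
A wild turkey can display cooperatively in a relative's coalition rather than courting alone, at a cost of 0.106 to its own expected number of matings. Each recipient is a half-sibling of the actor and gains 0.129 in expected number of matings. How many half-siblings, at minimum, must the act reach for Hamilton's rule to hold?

4

r to a half-sibling = 1/4 (half-sibs share one parent — one path of length 2: r = (1/2)^2 = 1/4).
Hamilton's rule: n·r·B > C  ⇒  n > C/(r·B) = 0.106/(0.25·0.129) = 3.287.
The smallest integer exceeding 3.287 is 4.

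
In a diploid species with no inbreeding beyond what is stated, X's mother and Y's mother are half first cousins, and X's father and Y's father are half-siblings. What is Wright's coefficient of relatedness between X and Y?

Relatedness sums over independent paths through distinct common ancestors.
X and Y are related in two ways: half second cousins through their mothers (r = 1/64) and half first cousins through their fathers (r = 1/16).
r = 1/64 + 1/16 = 0.078125.

0.078125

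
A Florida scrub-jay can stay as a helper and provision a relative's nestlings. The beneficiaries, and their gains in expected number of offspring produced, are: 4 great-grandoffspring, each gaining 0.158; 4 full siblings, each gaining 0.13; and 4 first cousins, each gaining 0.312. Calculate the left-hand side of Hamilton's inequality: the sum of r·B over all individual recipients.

r to a great-grandoffspring = 0.125 (three parent–offspring links: r = (1/2)^3 = 1/8).
r to a full sibling = 1/2 (full sibs share both parents — two paths of length 2: r = 2·(1/2)^2 = 1/2).
r to a first cousin = 0.125 (first cousins share one grandparent pair — two paths of length 4: r = 2·(1/2)^4 = 1/8).
Summing one r·B term per recipient: 4·0.125·0.158 + 4·0.5·0.13 + 4·0.125·0.312 = 0.495.

0.495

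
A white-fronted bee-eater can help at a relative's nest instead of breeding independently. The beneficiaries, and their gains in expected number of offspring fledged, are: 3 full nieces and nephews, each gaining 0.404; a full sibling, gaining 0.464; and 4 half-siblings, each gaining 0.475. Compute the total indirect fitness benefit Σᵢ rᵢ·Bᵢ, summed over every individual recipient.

1.01

r to a full niece or nephew = 1/4 (full aunt/uncle↔niece/nephew: two paths of length 3 through the shared grandparent pair: r = 2·(1/2)^3 = 1/4).
r to a full sibling = 1/2 (full sibs share both parents — two paths of length 2: r = 2·(1/2)^2 = 1/2).
r to a half-sibling = 0.25 (half-sibs share one parent — one path of length 2: r = (1/2)^2 = 1/4).
Summing one r·B term per recipient: 3·0.25·0.404 + 1·0.5·0.464 + 4·0.25·0.475 = 1.01.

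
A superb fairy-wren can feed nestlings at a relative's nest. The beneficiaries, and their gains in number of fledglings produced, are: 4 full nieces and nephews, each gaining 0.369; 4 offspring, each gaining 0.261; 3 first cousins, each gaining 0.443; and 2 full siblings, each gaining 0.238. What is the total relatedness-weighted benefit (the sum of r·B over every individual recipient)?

1.295125

r to a full niece or nephew = 1/4 (full aunt/uncle↔niece/nephew: two paths of length 3 through the shared grandparent pair: r = 2·(1/2)^3 = 1/4).
r to an offspring = 1/2 (one parent–offspring link: r = (1/2)^1 = 1/2).
r to a first cousin = 0.125 (first cousins share one grandparent pair — two paths of length 4: r = 2·(1/2)^4 = 1/8).
r to a full sibling = 1/2 (full sibs share both parents — two paths of length 2: r = 2·(1/2)^2 = 1/2).
Summing one r·B term per recipient: 4·0.25·0.369 + 4·0.5·0.261 + 3·0.125·0.443 + 2·0.5·0.238 = 1.295125.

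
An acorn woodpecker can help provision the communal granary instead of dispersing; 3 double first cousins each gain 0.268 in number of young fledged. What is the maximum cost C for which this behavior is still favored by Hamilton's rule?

r to a double first cousin = 1/4 (double first cousins share both grandparent pairs — four paths of length 4: r = 4·(1/2)^4 = 1/4).
Hamilton's rule: n·r·B > C, so the trait is favored while C < n·r·B = 3·0.25·0.268 = 0.201.

0.201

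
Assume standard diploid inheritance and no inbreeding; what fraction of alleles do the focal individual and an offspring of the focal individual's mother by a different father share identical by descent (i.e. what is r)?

Each parent–offspring link contributes a factor of 1/2, and independent paths through distinct common ancestors add.
Half-sibs share one parent — one path of length 2: r = (1/2)^2 = 1/4.

0.25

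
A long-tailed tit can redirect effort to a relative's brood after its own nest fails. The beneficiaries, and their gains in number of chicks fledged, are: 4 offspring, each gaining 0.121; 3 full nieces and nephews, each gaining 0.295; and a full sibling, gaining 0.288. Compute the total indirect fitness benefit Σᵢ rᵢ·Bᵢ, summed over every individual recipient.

r to an offspring = 0.5 (one parent–offspring link: r = (1/2)^1 = 1/2).
r to a full niece or nephew = 1/4 (full aunt/uncle↔niece/nephew: two paths of length 3 through the shared grandparent pair: r = 2·(1/2)^3 = 1/4).
r to a full sibling = 0.5 (full sibs share both parents — two paths of length 2: r = 2·(1/2)^2 = 1/2).
Summing one r·B term per recipient: 4·0.5·0.121 + 3·0.25·0.295 + 1·0.5·0.288 = 0.60725.

0.60725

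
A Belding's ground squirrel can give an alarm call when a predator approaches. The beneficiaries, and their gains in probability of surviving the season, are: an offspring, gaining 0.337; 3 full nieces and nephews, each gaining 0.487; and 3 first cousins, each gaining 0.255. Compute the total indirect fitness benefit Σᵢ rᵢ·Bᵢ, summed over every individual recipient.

r to an offspring = 1/2 (one parent–offspring link: r = (1/2)^1 = 1/2).
r to a full niece or nephew = 0.25 (full aunt/uncle↔niece/nephew: two paths of length 3 through the shared grandparent pair: r = 2·(1/2)^3 = 1/4).
r to a first cousin = 0.125 (first cousins share one grandparent pair — two paths of length 4: r = 2·(1/2)^4 = 1/8).
Summing one r·B term per recipient: 1·0.5·0.337 + 3·0.25·0.487 + 3·0.125·0.255 = 0.629375.

0.629375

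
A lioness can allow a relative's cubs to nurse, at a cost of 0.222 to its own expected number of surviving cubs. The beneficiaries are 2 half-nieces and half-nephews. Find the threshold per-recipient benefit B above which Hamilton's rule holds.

0.888

r to a half-niece or half-nephew = 1/8 (half-aunt/uncle↔niece/nephew: one path of length 3: r = (1/2)^3 = 1/8).
Hamilton's rule with n recipients of equal r: n·r·B > C, so B > C/(n·r) = 0.222/(2·0.125) = 0.888.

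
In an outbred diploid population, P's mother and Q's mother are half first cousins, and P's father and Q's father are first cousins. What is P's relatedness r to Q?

0.046875

Independent pedigree routes through distinct common ancestors add.
P and Q are related in two ways: half second cousins through their mothers (r = 1/64) and second cousins through their fathers (r = 1/32).
r = 1/64 + 1/32 = 3/64 = 0.046875.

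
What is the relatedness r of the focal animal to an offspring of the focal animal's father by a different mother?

0.25

Each parent–offspring link contributes a factor of 1/2, and independent paths through distinct common ancestors add.
Half-sibs share one parent — one path of length 2: r = (1/2)^2 = 1/4.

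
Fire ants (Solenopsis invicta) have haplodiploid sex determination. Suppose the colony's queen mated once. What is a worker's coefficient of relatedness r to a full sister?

0.75

Haplodiploid full sisters inherit their father's entire haploid genome identically (contributing 1/2) and on average half of their mother's contribution (1/2 · 1/2 = 1/4); r = 1/2 + 1/4 = 3/4.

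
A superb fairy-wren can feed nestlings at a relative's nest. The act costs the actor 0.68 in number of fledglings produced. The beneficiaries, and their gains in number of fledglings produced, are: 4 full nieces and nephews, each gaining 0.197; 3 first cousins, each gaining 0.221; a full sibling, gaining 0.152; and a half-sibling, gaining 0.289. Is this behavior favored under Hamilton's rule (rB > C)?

No

Hamilton's rule: the trait is favored when the sum of r·B over every recipient exceeds the actor's cost C.
r to a full niece or nephew = 1/4 (full aunt/uncle↔niece/nephew: two paths of length 3 through the shared grandparent pair: r = 2·(1/2)^3 = 1/4).
r to a first cousin = 0.125 (first cousins share one grandparent pair — two paths of length 4: r = 2·(1/2)^4 = 1/8).
r to a full sibling = 0.5 (full sibs share both parents — two paths of length 2: r = 2·(1/2)^2 = 1/2).
r to a half-sibling = 1/4 (half-sibs share one parent — one path of length 2: r = (1/2)^2 = 1/4).
Summing one r·B term per recipient: 4·0.25·0.197 + 3·0.125·0.221 + 1·0.5·0.152 + 1·0.25·0.289 = 0.428125.
0.428125 < 0.68: the indirect benefit is less than the cost.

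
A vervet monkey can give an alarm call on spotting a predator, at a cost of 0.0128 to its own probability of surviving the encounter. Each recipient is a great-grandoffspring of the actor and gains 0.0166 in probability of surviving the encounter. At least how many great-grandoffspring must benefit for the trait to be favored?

r to a great-grandoffspring = 0.125 (three parent–offspring links: r = (1/2)^3 = 1/8).
Hamilton's rule: n·r·B > C  ⇒  n > C/(r·B) = 0.0128/(0.125·0.0166) = 6.169.
The smallest integer exceeding 6.169 is 7.

7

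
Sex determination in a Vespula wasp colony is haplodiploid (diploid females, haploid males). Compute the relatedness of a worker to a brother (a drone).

0.25

Her haploid brother carries none of their father's genes and a random half of their mother's genome; that half matches the maternal half of her own genome with probability 1/2: r = 1/2 · 1/2 = 1/4.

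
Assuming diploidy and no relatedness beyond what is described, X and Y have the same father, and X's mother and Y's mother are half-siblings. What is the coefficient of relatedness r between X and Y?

Wright's path rule: contributions from independent ancestry routes add.
X and Y are related in two ways: half-sibs through their shared father (r = 1/4) and half first cousins through their mothers (r = 1/16).
r = 1/4 + 1/16 = 5/16 = 0.3125.

0.3125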